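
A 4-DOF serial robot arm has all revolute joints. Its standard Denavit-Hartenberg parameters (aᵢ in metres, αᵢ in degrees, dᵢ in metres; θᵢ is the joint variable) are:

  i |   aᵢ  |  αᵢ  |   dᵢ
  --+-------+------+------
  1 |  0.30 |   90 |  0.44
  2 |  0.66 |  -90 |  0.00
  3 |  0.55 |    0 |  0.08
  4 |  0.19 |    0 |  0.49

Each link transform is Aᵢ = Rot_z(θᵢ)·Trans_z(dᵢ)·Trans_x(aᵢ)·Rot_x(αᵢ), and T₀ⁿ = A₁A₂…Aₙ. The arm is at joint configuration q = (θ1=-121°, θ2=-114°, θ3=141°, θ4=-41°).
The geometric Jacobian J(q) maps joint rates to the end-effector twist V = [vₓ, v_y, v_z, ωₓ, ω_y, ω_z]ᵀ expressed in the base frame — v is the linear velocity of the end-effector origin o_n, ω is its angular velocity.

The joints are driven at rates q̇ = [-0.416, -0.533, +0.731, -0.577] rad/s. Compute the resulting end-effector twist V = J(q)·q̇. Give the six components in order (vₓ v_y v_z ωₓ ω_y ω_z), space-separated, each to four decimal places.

-0.5955 0.2228 0.0232 0.3844 -0.3951 -0.4786

o_n = [0.0762, -0.9086, 0.0258]
J₁: ẑ×o_n = [0.9086, 0.0762, -0.0000], ω = ẑ
J2: z=[-0.8572, 0.5150, 0.0000] o=[-0.1545, -0.2572, 0.4400] → [-0.2133, -0.3550, 0.4395, -0.8572, 0.5150, 0.0000]
J3: z=[-0.4705, -0.7831, -0.4067] o=[-0.0163, -0.0270, -0.1629] → [-0.5064, 0.0512, 0.4871, -0.4705, -0.7831, -0.4067]
J4: z=[-0.4705, -0.7831, -0.4067] o=[0.1533, -0.4170, 0.1950] → [-0.0675, -0.0482, 0.1709, -0.4705, -0.7831, -0.4067]
V = J·q̇ = [-0.5955, 0.2228, 0.0232, 0.3844, -0.3951, -0.4786]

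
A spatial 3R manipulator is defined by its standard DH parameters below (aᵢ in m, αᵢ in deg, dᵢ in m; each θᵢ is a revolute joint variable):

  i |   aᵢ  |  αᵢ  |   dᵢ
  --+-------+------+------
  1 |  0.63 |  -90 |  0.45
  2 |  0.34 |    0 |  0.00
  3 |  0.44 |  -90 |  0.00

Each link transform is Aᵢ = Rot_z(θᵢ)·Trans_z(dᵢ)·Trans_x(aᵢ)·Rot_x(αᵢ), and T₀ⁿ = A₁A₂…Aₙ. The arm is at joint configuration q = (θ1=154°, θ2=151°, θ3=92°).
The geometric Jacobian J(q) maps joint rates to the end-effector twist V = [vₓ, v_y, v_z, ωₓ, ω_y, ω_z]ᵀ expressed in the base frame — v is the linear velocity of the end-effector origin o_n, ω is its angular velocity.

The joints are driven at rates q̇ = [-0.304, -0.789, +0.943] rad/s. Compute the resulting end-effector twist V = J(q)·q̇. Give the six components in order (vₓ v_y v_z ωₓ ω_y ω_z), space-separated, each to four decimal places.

o_n = [-0.1194, 0.0582, 0.6772]
J₁: ẑ×o_n = [-0.0582, -0.1194, 0.0000], ω = ẑ
J2: z=[-0.4384, -0.8988, 0.0000] o=[-0.5662, 0.2762, 0.4500] → [-0.2042, 0.0996, 0.4971, -0.4384, -0.8988, 0.0000]
J3: z=[-0.4384, -0.8988, 0.0000] o=[-0.2990, 0.1458, 0.2852] → [-0.3524, 0.1719, 0.1998, -0.4384, -0.8988, 0.0000]
V = J·q̇ = [-0.1534, 0.1198, -0.2039, -0.0675, -0.1384, -0.3040]

-0.1534 0.1198 -0.2039 -0.0675 -0.1384 -0.3040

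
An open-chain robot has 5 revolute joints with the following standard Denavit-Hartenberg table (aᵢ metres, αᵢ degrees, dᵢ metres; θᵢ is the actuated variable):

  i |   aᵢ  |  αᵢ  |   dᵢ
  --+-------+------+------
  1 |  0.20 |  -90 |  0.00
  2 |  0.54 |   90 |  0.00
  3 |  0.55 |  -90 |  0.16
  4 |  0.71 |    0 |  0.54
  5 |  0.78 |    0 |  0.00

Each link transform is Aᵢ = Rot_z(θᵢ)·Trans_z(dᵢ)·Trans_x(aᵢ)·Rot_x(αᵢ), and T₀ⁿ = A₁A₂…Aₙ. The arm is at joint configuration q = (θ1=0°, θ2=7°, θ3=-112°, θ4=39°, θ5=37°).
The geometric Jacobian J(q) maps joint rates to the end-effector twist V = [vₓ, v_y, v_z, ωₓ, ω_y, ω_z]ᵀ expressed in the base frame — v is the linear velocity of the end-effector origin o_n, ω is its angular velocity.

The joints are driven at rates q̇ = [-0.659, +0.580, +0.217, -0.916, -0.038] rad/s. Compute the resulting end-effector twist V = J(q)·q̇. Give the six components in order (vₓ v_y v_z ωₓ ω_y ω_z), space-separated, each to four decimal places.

-1.5978 -1.4577 0.4480 -0.8515 0.9374 -0.3358

o_n = [0.6259, -1.3988, -1.1038]
J₁: ẑ×o_n = [1.3988, 0.6259, -0.0000], ω = ẑ
J2: z=[0.0000, 1.0000, 0.0000] o=[0.2000, 0.0000, 0.0000] → [-1.1038, 0.0000, -0.4259, 0.0000, 1.0000, 0.0000]
J3: z=[0.1219, 0.0000, 0.9925] o=[0.7360, 0.0000, -0.0658] → [1.3884, 0.0173, -0.1705, 0.1219, 0.0000, 0.9925]
J4: z=[0.9203, -0.3746, -0.1130] o=[0.5510, -0.5100, 0.1181] → [0.3573, 1.1160, -0.7899, 0.9203, -0.3746, -0.1130]
J5: z=[0.9203, -0.3746, -0.1130] o=[0.7883, -1.2238, -0.3612] → [0.2584, 0.7017, -0.2218, 0.9203, -0.3746, -0.1130]
V = J·q̇ = [-1.5978, -1.4577, 0.4480, -0.8515, 0.9374, -0.3358]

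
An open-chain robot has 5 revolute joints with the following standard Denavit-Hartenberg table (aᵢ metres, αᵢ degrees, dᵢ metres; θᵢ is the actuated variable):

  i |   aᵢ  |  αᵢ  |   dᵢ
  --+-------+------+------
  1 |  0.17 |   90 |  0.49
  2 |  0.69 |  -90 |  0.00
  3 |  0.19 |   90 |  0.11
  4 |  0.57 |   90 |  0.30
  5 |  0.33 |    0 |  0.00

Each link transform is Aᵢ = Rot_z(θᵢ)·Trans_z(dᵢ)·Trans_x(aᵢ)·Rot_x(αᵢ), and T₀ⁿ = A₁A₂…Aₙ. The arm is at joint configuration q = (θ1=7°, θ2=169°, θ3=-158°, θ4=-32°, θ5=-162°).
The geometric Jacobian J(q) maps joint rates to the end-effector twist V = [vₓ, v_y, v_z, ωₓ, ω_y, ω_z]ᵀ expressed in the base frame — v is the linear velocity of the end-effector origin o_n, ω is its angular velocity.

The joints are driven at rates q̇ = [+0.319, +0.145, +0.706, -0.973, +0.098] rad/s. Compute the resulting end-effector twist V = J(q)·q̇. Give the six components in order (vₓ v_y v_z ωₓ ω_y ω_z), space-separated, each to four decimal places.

o_n = [-0.0623, 0.0236, 0.5607]
J₁: ẑ×o_n = [-0.0236, -0.0623, 0.0000], ω = ẑ
J2: z=[0.1219, -0.9925, 0.0000] o=[0.1687, 0.0207, 0.4900] → [-0.0702, -0.0086, -0.2290, 0.1219, -0.9925, 0.0000]
J3: z=[-0.1894, -0.0233, -0.9816] o=[-0.5035, -0.0618, 0.6217] → [0.0853, -0.4447, -0.0059, -0.1894, -0.0233, -0.9816]
J4: z=[0.2520, 0.9651, -0.0715] o=[-0.3441, -0.1140, 0.4801] → [0.0877, -0.0405, -0.2373, 0.2520, 0.9651, -0.0715]
J5: z=[-0.3423, 0.1580, 0.9262] o=[0.2475, 0.0565, 0.6696] → [0.0132, -0.3242, 0.0602, -0.3423, 0.1580, 0.9262]
V = J·q̇ = [-0.0415, -0.3275, 0.1994, -0.3948, -1.0839, -0.2137]

-0.0415 -0.3275 0.1994 -0.3948 -1.0839 -0.2137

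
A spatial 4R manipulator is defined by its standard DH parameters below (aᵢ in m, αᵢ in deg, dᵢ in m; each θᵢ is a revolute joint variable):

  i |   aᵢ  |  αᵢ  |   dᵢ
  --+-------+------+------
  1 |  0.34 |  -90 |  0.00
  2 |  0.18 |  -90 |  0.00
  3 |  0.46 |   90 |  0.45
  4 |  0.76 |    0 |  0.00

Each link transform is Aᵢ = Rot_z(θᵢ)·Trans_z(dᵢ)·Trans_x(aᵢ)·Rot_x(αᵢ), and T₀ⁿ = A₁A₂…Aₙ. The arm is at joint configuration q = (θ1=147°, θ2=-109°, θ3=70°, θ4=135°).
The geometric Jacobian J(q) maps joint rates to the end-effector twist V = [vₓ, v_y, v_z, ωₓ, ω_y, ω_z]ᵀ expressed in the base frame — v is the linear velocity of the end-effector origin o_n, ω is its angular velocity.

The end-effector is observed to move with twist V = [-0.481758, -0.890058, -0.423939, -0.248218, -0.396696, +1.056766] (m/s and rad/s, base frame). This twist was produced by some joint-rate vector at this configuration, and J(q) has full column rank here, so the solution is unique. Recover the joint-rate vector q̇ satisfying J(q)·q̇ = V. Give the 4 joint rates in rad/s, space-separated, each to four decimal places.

o_n = [-1.0658, 0.6054, 0.4666]
J₁: ẑ×o_n = [-0.6054, -1.0658, 0.0000], ω = ẑ
J2: z=[-0.5446, -0.8387, 0.0000] o=[-0.2851, 0.1852, 0.0000] → [-0.3913, 0.2541, -0.8836, -0.5446, -0.8387, 0.0000]
J3: z=[-0.7930, 0.5150, 0.3256] o=[-0.2360, 0.1533, 0.1702] → [0.0054, -0.0351, 0.0688, -0.7930, 0.5150, 0.3256]
J4: z=[0.0703, -0.4535, 0.8885] o=[-0.3145, 0.7196, 0.4655] → [0.1009, -0.6677, -0.3487, 0.0703, -0.4535, 0.8885]
q̇ = J⁺·V = [0.6530, 0.3280, 0.1240, 0.4090]

0.6530 0.3280 0.1240 0.4090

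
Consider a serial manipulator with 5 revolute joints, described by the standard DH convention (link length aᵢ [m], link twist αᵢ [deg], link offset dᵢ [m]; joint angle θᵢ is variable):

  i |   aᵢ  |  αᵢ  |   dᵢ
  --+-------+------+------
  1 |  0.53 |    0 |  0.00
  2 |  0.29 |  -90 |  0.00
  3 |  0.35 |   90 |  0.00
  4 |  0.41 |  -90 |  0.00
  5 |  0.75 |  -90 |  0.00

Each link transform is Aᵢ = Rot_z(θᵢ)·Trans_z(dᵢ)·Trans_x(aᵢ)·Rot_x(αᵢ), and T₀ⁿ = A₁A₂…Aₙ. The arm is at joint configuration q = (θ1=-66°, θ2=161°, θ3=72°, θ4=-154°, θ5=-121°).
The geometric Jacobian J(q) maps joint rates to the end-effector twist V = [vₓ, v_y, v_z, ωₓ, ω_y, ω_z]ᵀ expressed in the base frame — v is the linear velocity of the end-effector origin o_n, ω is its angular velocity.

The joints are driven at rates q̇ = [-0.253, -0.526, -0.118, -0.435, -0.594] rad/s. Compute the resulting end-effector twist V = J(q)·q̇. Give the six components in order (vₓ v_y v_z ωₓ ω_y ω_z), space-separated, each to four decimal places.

0.4893 -0.1096 -0.3089 -0.3712 -0.5285 -0.6658

o_n = [0.1385, 0.5159, -0.1139]
J₁: ẑ×o_n = [-0.5159, 0.1385, 0.0000], ω = ẑ
J2: z=[0.0000, 0.0000, 1.0000] o=[0.2156, -0.4842, 0.0000] → [-1.0001, -0.0771, 0.0000, 0.0000, 0.0000, 1.0000]
J3: z=[-0.9962, -0.0872, 0.0000] o=[0.1903, -0.1953, 0.0000] → [0.0099, -0.1135, -0.7130, -0.9962, -0.0872, 0.0000]
J4: z=[-0.0829, 0.9474, 0.3090] o=[0.1809, -0.0875, -0.3329] → [0.0210, 0.0051, -0.0099, -0.0829, 0.9474, 0.3090]
J5: z=[0.8836, 0.2133, -0.4169] o=[0.3698, -0.1853, 0.0176] → [0.2643, 0.2127, 0.6689, 0.8836, 0.2133, -0.4169]
V = J·q̇ = [0.4893, -0.1096, -0.3089, -0.3712, -0.5285, -0.6658]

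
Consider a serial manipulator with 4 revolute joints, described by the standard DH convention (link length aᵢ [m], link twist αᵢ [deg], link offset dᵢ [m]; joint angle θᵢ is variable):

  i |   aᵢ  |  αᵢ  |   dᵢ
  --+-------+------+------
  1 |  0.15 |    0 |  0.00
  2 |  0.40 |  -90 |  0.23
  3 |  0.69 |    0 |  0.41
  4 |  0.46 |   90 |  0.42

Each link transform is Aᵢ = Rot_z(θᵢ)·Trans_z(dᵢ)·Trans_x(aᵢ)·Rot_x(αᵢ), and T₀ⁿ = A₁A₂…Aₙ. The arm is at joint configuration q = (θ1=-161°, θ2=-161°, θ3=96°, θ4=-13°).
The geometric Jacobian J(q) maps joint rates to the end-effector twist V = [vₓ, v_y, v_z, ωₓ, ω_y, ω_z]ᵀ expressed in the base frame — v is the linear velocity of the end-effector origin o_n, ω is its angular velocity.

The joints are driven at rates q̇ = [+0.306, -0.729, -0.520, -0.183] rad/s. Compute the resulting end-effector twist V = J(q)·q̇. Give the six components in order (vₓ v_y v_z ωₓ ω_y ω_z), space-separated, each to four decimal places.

o_n = [-0.3503, 0.8416, -0.9128]
J₁: ẑ×o_n = [-0.8416, -0.3503, 0.0000], ω = ẑ
J2: z=[0.0000, 0.0000, 1.0000] o=[-0.1418, -0.0488, 0.0000] → [-0.8904, -0.2085, 0.0000, 0.0000, 0.0000, 1.0000]
J3: z=[-0.6157, 0.7880, 0.0000] o=[0.1734, 0.1974, 0.2300] → [-0.9005, -0.7036, 0.0161, -0.6157, 0.7880, 0.0000]
J4: z=[-0.6157, 0.7880, 0.0000] o=[-0.1359, 0.4761, -0.4562] → [-0.3598, -0.2811, -0.0561, -0.6157, 0.7880, 0.0000]
V = J·q̇ = [0.9257, 0.4621, 0.0019, 0.4328, -0.5540, -0.4230]

0.9257 0.4621 0.0019 0.4328 -0.5540 -0.4230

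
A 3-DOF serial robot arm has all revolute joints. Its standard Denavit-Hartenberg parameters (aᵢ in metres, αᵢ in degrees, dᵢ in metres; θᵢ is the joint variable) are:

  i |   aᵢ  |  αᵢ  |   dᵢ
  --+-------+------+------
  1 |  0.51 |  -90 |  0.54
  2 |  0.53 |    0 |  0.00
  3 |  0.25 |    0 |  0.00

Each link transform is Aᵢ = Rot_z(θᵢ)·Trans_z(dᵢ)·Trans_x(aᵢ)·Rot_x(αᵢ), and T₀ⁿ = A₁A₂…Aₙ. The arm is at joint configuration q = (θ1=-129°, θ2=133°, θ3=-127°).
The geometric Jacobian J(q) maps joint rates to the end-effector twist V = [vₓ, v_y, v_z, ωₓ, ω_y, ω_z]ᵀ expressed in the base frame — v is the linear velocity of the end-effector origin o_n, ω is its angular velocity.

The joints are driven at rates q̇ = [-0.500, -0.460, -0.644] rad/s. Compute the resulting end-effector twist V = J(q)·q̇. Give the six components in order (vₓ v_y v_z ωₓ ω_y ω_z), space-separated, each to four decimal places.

-0.2847 -0.0360 0.1082 -0.8580 0.6948 -0.5000

o_n = [-0.2499, -0.3087, 0.1263]
J₁: ẑ×o_n = [0.3087, -0.2499, 0.0000], ω = ẑ
J2: z=[0.7771, -0.6293, 0.0000] o=[-0.3210, -0.3963, 0.5400] → [0.2604, 0.3215, 0.1128, 0.7771, -0.6293, 0.0000]
J3: z=[0.7771, -0.6293, 0.0000] o=[-0.0935, -0.1154, 0.1524] → [0.0164, 0.0203, -0.2486, 0.7771, -0.6293, 0.0000]
V = J·q̇ = [-0.2847, -0.0360, 0.1082, -0.8580, 0.6948, -0.5000]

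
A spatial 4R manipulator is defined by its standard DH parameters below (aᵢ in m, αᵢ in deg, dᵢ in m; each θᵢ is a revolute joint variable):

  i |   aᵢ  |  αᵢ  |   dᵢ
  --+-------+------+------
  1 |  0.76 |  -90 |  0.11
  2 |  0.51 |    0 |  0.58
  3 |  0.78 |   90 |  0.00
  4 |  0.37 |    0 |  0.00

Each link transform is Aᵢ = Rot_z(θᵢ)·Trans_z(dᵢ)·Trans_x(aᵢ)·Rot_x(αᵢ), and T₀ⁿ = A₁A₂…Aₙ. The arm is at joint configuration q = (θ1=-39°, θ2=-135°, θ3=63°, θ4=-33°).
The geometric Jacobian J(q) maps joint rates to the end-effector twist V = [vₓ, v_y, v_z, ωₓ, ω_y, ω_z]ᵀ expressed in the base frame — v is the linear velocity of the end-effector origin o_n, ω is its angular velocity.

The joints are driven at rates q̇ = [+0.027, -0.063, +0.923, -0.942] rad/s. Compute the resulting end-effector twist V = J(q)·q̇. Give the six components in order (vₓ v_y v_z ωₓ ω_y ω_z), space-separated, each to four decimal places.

0.4504 -0.7153 -0.4930 1.2375 0.1045 -0.2641

o_n = [0.8104, -0.1692, 1.5076]
J₁: ẑ×o_n = [0.1692, 0.8104, -0.0000], ω = ẑ
J2: z=[0.6293, 0.7771, 0.0000] o=[0.5906, -0.4783, 0.1100] → [1.0861, -0.8795, 0.0237, 0.6293, 0.7771, 0.0000]
J3: z=[0.6293, 0.7771, 0.0000] o=[0.6754, 0.1994, 0.4706] → [0.8059, -0.6526, -0.3369, 0.6293, 0.7771, 0.0000]
J4: z=[-0.7391, 0.5985, 0.3090] o=[0.8627, 0.0477, 1.2124] → [0.2437, 0.2020, 0.1917, -0.7391, 0.5985, 0.3090]
V = J·q̇ = [0.4504, -0.7153, -0.4930, 1.2375, 0.1045, -0.2641]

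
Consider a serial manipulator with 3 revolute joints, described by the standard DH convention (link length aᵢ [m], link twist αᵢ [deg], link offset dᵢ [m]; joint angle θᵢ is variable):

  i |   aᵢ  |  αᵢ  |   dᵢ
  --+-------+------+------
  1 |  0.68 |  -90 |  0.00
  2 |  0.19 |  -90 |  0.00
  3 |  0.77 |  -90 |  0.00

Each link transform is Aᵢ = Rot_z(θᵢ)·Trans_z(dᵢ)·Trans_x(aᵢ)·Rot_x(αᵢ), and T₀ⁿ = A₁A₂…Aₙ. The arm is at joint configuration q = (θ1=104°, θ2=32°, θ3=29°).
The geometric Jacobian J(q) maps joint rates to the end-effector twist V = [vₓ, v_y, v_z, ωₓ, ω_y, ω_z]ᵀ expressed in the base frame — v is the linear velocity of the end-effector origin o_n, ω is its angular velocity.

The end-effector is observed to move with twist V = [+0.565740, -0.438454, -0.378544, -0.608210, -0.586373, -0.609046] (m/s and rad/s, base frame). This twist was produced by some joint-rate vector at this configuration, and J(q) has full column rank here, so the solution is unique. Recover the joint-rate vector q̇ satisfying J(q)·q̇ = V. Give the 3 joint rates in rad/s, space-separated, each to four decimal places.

o_n = [0.0206, 1.4606, -0.4576]
J₁: ẑ×o_n = [-1.4606, 0.0206, 0.0000], ω = ẑ
J2: z=[-0.9703, -0.2419, 0.0000] o=[-0.1645, 0.6598, 0.0000] → [0.1107, -0.4440, -0.7323, -0.9703, -0.2419, 0.0000]
J3: z=[0.1282, -0.5142, -0.8480] o=[-0.2035, 0.8161, -0.1007] → [0.7300, -0.1443, 0.1978, 0.1282, -0.5142, -0.8480]
q̇ = J⁺·V = [0.0660, 0.7320, 0.7960]

0.0660 0.7320 0.7960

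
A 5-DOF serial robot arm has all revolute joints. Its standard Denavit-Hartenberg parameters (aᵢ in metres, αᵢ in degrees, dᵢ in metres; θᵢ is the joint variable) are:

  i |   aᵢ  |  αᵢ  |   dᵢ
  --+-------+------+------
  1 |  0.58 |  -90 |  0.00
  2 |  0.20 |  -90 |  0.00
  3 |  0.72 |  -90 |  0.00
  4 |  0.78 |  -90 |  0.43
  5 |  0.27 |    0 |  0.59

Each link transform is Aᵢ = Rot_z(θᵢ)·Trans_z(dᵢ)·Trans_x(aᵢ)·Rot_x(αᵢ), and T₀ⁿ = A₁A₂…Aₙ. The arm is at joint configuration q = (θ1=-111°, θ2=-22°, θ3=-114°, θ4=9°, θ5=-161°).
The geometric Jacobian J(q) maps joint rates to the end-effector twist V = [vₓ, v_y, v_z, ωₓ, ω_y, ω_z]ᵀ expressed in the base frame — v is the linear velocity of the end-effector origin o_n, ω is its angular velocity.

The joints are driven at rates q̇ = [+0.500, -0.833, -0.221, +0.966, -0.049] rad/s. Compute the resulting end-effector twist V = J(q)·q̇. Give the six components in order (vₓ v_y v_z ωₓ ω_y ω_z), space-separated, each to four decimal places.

o_n = [0.9866, -0.9388, 0.6940]
J₁: ẑ×o_n = [0.9388, 0.9866, -0.0000], ω = ẑ
J2: z=[0.9336, -0.3584, 0.0000] o=[-0.2079, -0.5415, 0.0000] → [-0.2487, -0.6479, 0.0571, 0.9336, -0.3584, 0.0000]
J3: z=[-0.1342, -0.3497, -0.9272] o=[-0.2743, -0.7146, 0.0749] → [-0.4244, -1.0860, 0.4711, -0.1342, -0.3497, -0.9272]
J4: z=[0.0762, -0.9365, 0.3422] o=[0.4371, -0.6968, -0.0348] → [-0.5997, 0.1326, 0.4962, 0.0762, -0.9365, 0.3422]
J5: z=[-0.0220, 0.3416, 0.9396] o=[1.2474, -1.0378, 0.1081] → [0.1071, -0.2321, 0.0869, -0.0220, 0.3416, 0.9396]
V = J·q̇ = [0.1858, 1.4124, 0.3234, -0.6733, -0.5456, 0.9895]

0.1858 1.4124 0.3234 -0.6733 -0.5456 0.9895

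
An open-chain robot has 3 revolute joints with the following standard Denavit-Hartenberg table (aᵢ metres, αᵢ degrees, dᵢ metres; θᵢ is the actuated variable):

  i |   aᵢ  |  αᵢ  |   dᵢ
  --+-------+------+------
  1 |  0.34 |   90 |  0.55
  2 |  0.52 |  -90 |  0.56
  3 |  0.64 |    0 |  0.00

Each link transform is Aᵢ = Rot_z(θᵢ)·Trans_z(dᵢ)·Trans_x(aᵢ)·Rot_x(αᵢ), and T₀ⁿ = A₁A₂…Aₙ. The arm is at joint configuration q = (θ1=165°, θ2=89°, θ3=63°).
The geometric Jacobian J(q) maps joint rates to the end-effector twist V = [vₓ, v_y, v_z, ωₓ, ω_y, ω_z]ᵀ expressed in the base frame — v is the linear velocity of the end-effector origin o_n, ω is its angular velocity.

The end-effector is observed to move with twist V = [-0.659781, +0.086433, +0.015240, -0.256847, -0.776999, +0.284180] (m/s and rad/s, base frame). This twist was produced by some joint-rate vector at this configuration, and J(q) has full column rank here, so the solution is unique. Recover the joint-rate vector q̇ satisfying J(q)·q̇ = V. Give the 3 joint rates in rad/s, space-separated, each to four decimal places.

o_n = [-0.3447, 0.0818, 1.3604]
J₁: ẑ×o_n = [-0.0818, -0.3447, 0.0000], ω = ẑ
J2: z=[0.2588, 0.9659, 0.0000] o=[-0.3284, 0.0880, 0.5500] → [0.7828, -0.2098, 0.0141, 0.2588, 0.9659, 0.0000]
J3: z=[0.9658, -0.2588, 0.0175] o=[-0.1922, 0.6313, 1.0699] → [-0.0656, -0.2832, -0.5702, 0.9658, -0.2588, 0.0175]
q̇ = J⁺·V = [0.2850, -0.8170, -0.0470]

0.2850 -0.8170 -0.0470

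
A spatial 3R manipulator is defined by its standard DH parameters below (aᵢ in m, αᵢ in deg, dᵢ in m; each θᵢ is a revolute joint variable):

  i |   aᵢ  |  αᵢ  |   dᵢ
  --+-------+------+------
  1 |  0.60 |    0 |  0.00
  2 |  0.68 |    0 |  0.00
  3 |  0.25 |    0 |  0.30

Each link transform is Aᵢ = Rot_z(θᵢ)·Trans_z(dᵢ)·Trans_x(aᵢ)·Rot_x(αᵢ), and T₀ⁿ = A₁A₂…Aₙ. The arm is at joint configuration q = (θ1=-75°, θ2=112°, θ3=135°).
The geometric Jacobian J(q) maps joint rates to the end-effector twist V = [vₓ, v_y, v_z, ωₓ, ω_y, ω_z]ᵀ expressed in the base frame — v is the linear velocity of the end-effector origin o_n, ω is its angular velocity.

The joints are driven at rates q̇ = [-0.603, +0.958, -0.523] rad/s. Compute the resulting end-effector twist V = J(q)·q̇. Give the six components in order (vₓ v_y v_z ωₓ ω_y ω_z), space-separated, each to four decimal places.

-0.4889 0.1407 0.0000 0.0000 0.0000 -0.1680

o_n = [0.4508, -0.1355, 0.3000]
J₁: ẑ×o_n = [0.1355, 0.4508, -0.0000], ω = ẑ
J2: z=[0.0000, 0.0000, 1.0000] o=[0.1553, -0.5796, 0.0000] → [-0.4440, 0.2955, 0.0000, 0.0000, 0.0000, 1.0000]
J3: z=[0.0000, 0.0000, 1.0000] o=[0.6984, -0.1703, 0.0000] → [-0.0348, -0.2476, 0.0000, 0.0000, 0.0000, 1.0000]
V = J·q̇ = [-0.4889, 0.1407, 0.0000, 0.0000, 0.0000, -0.1680]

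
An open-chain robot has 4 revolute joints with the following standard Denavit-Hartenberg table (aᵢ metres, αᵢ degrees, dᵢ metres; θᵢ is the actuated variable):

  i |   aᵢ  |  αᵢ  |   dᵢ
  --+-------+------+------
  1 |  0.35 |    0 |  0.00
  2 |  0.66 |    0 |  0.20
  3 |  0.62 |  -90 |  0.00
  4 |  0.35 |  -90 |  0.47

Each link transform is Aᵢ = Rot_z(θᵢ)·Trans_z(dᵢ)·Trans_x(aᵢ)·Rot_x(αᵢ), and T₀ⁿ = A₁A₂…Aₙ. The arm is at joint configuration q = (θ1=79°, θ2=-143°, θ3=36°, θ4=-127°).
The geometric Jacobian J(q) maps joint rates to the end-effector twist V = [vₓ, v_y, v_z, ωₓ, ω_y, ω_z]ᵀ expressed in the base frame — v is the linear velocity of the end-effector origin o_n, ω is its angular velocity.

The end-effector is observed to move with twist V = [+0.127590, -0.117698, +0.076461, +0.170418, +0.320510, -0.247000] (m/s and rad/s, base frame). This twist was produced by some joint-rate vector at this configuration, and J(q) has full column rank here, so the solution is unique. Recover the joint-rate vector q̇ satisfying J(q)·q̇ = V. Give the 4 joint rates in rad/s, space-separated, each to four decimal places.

0.3500 -0.1760 -0.4210 0.3630

o_n = [0.9382, -0.0268, 0.4795]
J₁: ẑ×o_n = [0.0268, 0.9382, -0.0000], ω = ẑ
J2: z=[0.0000, 0.0000, 1.0000] o=[0.0668, 0.3436, 0.0000] → [0.3704, 0.8714, -0.0000, 0.0000, 0.0000, 1.0000]
J3: z=[0.0000, 0.0000, 1.0000] o=[0.3561, -0.2496, 0.2000] → [-0.2228, 0.5821, 0.0000, 0.0000, 0.0000, 1.0000]
J4: z=[0.4695, 0.8829, 0.0000] o=[0.9035, -0.5407, 0.2000] → [0.2468, -0.1312, 0.2106, 0.4695, 0.8829, 0.0000]
q̇ = J⁺·V = [0.3500, -0.1760, -0.4210, 0.3630]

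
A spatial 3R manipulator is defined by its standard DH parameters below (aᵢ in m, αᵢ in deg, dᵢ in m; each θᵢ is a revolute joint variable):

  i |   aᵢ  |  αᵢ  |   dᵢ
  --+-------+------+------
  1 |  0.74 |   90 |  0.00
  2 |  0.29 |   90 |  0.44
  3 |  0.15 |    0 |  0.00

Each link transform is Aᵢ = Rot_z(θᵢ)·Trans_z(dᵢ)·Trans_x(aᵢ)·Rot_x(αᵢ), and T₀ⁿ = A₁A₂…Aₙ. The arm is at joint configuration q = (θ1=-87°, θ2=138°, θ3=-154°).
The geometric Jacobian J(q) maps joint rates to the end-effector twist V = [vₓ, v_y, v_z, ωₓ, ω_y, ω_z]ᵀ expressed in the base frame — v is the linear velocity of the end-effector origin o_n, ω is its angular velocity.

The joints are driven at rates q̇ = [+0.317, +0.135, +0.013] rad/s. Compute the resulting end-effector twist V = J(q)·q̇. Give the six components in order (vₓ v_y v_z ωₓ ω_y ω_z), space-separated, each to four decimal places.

o_n = [-0.3410, -0.6434, 0.1038]
J₁: ẑ×o_n = [0.6434, -0.3410, 0.0000], ω = ẑ
J2: z=[-0.9986, -0.0523, 0.0000] o=[0.0387, -0.7390, 0.0000] → [-0.0054, 0.1037, -0.1153, -0.9986, -0.0523, 0.0000]
J3: z=[0.0350, -0.6682, 0.7431] o=[-0.4119, -0.5468, 0.1940] → [0.1321, 0.0559, 0.0440, 0.0350, -0.6682, 0.7431]
V = J·q̇ = [0.2049, -0.0934, -0.0150, -0.1344, -0.0158, 0.3267]

0.2049 -0.0934 -0.0150 -0.1344 -0.0158 0.3267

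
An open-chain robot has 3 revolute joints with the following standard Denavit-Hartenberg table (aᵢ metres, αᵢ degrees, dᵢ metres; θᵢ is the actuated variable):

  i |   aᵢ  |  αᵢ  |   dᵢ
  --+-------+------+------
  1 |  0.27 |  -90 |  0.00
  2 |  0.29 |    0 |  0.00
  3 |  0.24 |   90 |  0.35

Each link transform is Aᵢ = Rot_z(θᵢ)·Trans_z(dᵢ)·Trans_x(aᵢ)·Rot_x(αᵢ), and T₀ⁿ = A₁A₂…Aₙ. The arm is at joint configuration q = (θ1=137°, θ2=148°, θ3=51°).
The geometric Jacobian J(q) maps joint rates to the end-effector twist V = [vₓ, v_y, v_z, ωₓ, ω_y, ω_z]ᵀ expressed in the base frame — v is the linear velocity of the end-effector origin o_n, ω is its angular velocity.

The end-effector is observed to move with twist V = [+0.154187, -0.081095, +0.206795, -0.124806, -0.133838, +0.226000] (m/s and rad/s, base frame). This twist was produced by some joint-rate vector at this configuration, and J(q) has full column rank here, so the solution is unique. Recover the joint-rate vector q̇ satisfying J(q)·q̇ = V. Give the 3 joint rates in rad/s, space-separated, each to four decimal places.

0.2260 0.6720 -0.4890

o_n = [-0.0903, -0.3943, -0.0755]
J₁: ẑ×o_n = [0.3943, -0.0903, 0.0000], ω = ẑ
J2: z=[-0.6820, -0.7314, 0.0000] o=[-0.1975, 0.1841, 0.0000] → [0.0552, -0.0515, 0.4729, -0.6820, -0.7314, 0.0000]
J3: z=[-0.6820, -0.7314, 0.0000] o=[-0.0176, 0.0164, -0.1537] → [-0.0571, 0.0533, 0.2269, -0.6820, -0.7314, 0.0000]
q̇ = J⁺·V = [0.2260, 0.6720, -0.4890]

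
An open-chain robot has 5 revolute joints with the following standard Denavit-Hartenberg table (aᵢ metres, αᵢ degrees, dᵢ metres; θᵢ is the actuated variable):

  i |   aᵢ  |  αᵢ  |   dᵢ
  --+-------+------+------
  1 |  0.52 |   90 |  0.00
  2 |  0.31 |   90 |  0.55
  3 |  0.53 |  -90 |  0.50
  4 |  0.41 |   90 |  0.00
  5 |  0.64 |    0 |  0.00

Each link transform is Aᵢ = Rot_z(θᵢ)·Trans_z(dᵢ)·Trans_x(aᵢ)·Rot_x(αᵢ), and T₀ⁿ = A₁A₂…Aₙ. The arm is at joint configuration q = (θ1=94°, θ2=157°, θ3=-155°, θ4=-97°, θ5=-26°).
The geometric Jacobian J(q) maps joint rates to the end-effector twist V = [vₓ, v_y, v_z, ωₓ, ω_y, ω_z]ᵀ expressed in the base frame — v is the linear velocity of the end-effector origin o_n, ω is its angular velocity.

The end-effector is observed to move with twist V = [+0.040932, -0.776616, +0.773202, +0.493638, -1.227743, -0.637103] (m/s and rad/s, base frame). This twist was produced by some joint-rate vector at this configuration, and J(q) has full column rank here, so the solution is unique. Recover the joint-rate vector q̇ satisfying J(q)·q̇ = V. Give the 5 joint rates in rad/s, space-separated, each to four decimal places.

o_n = [0.5414, 1.3042, 1.2900]
J₁: ẑ×o_n = [-1.3042, 0.5414, 0.0000], ω = ẑ
J2: z=[0.9976, 0.0698, 0.0000] o=[-0.0363, 0.5187, 0.0000] → [0.0900, -1.2869, 0.7432, 0.9976, 0.0698, 0.0000]
J3: z=[-0.0273, 0.3898, 0.9205] o=[0.5323, 0.2724, 0.1211] → [-0.4941, 0.0402, -0.0317, -0.0273, 0.3898, 0.9205]
J4: z=[-0.8770, -0.4513, 0.1651] o=[0.2644, 0.8928, 0.3937] → [-0.4724, 0.8318, -0.2358, -0.8770, -0.4513, 0.1651]
J5: z=[0.4795, -0.8443, 0.2393] o=[0.2773, 1.0113, 0.7860] → [-0.4956, -0.1785, 0.3634, 0.4795, -0.8443, 0.2393]
q̇ = J⁺·V = [-0.3000, 0.9660, -0.7170, 0.9410, 0.7000]

-0.3000 0.9660 -0.7170 0.9410 0.7000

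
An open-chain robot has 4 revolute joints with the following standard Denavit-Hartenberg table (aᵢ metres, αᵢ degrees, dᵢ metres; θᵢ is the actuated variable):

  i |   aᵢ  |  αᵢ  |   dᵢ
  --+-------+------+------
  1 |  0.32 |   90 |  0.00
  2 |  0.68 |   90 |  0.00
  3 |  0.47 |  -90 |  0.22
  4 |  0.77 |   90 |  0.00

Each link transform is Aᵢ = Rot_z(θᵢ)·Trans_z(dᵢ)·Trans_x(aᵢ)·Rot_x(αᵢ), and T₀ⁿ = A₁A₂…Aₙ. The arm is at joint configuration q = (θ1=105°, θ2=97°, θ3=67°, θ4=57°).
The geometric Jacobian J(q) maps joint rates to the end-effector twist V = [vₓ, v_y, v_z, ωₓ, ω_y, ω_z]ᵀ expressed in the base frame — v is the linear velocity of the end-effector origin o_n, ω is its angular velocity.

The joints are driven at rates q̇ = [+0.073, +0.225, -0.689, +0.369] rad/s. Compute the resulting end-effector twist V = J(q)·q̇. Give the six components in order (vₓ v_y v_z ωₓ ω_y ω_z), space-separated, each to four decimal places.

-0.3316 -0.4709 0.3253 0.5229 -0.5250 -0.3481

o_n = [0.8497, -0.0082, 0.9680]
J₁: ẑ×o_n = [0.0082, 0.8497, -0.0000], ω = ẑ
J2: z=[0.9659, 0.2588, 0.0000] o=[-0.0828, 0.3091, 0.0000] → [0.2505, -0.9350, -0.5478, 0.9659, 0.2588, 0.0000]
J3: z=[-0.2569, 0.9587, 0.1219] o=[-0.0614, 0.2290, 0.6749] → [0.3098, 0.1863, -0.8126, -0.2569, 0.9587, 0.1219]
J4: z=[0.3484, 0.2095, -0.9136] o=[0.3058, 0.5303, 0.8840] → [-0.4744, -0.5262, -0.3016, 0.3484, 0.2095, -0.9136]
V = J·q̇ = [-0.3316, -0.4709, 0.3253, 0.5229, -0.5250, -0.3481]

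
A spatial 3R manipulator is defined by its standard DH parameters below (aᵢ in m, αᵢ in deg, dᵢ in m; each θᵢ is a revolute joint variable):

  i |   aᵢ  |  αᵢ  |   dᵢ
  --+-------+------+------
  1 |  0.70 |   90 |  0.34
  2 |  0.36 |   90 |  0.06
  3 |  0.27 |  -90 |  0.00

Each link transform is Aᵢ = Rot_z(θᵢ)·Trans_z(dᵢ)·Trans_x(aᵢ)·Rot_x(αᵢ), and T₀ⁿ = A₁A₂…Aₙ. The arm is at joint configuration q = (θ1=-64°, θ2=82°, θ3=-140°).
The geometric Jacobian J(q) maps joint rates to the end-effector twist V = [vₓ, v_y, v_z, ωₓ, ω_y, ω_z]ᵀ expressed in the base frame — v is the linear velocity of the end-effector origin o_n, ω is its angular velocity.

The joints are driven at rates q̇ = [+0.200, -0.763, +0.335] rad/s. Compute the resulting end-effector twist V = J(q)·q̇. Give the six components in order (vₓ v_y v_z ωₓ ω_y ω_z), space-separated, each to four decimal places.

o_n = [0.4183, -0.5985, 0.4917]
J₁: ẑ×o_n = [0.5985, 0.4183, -0.0000], ω = ẑ
J2: z=[-0.8988, -0.4384, 0.0000] o=[0.3069, -0.6292, 0.3400] → [-0.0665, 0.1363, 0.0213, -0.8988, -0.4384, 0.0000]
J3: z=[0.4341, -0.8900, -0.1392] o=[0.2749, -0.7005, 0.6965] → [0.1965, 0.0690, 0.1719, 0.4341, -0.8900, -0.1392]
V = J·q̇ = [0.2363, 0.0027, 0.0413, 0.8312, 0.0363, 0.1534]

0.2363 0.0027 0.0413 0.8312 0.0363 0.1534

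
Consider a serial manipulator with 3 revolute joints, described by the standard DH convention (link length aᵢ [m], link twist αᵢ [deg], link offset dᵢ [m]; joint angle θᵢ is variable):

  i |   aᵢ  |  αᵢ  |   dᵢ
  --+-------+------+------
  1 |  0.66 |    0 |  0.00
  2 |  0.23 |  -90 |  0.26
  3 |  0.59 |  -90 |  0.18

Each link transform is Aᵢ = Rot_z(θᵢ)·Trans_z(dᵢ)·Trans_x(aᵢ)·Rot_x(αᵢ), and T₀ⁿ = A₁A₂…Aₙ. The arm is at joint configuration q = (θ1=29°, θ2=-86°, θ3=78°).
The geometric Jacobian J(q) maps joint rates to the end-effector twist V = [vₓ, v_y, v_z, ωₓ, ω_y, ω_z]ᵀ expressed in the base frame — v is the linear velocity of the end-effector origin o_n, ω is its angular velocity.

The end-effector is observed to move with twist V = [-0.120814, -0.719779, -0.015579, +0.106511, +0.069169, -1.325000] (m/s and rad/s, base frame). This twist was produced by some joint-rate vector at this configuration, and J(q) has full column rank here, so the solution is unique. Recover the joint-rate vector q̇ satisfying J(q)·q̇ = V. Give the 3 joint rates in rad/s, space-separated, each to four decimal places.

-0.5660 -0.7590 0.1270

o_n = [0.9203, 0.1222, -0.3171]
J₁: ẑ×o_n = [-0.1222, 0.9203, 0.0000], ω = ẑ
J2: z=[0.0000, 0.0000, 1.0000] o=[0.5772, 0.3200, 0.0000] → [0.1977, 0.3430, -0.0000, 0.0000, 0.0000, 1.0000]
J3: z=[0.8387, 0.5446, 0.0000] o=[0.7025, 0.1271, 0.2600] → [-0.3143, 0.4840, -0.1227, 0.8387, 0.5446, 0.0000]
q̇ = J⁺·V = [-0.5660, -0.7590, 0.1270]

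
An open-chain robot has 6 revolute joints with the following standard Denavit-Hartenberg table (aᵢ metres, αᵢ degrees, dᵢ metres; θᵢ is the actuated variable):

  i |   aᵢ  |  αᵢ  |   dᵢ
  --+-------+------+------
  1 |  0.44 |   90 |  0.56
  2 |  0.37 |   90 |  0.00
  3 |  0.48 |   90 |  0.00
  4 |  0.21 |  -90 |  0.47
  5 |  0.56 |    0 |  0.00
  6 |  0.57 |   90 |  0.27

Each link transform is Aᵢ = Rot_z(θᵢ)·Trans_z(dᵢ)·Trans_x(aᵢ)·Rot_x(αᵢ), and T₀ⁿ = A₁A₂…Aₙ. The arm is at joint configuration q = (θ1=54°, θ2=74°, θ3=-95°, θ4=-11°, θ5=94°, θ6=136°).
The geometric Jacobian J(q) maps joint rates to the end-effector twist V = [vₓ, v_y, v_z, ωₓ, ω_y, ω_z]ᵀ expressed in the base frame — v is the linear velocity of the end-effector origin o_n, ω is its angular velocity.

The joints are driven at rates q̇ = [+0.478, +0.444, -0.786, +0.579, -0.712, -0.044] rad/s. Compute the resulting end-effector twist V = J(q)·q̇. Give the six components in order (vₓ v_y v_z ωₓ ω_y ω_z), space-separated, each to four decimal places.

o_n = [0.1792, 0.7707, 0.4706]
J₁: ẑ×o_n = [-0.7707, 0.1792, 0.0000], ω = ẑ
J2: z=[0.8090, -0.5878, 0.0000] o=[0.2586, 0.3560, 0.5600] → [0.0525, 0.0723, 0.2889, 0.8090, -0.5878, 0.0000]
J3: z=[0.5650, 0.7777, -0.2756] o=[0.3186, 0.4385, 0.9157] → [-0.2545, 0.2899, 0.2961, 0.5650, 0.7777, -0.2756]
J4: z=[-0.0909, -0.2734, -0.9576] o=[-0.0751, 0.7102, 0.8755] → [0.1686, -0.2803, 0.0640, -0.0909, -0.2734, -0.9576]
J5: z=[0.3982, 0.8714, -0.2866] o=[-0.3095, 0.6673, 0.4192] → [0.0745, -0.1605, -0.3846, 0.3982, 0.8714, -0.2866]
J6: z=[0.3982, 0.8714, -0.2866] o=[-0.2230, 0.8041, 0.9553] → [-0.4319, 0.0777, -0.3638, 0.3982, 0.8714, -0.2866]
V = J·q̇ = [-0.0814, -0.1615, 0.2225, -0.4385, -1.6893, 0.3568]

-0.0814 -0.1615 0.2225 -0.4385 -1.6893 0.3568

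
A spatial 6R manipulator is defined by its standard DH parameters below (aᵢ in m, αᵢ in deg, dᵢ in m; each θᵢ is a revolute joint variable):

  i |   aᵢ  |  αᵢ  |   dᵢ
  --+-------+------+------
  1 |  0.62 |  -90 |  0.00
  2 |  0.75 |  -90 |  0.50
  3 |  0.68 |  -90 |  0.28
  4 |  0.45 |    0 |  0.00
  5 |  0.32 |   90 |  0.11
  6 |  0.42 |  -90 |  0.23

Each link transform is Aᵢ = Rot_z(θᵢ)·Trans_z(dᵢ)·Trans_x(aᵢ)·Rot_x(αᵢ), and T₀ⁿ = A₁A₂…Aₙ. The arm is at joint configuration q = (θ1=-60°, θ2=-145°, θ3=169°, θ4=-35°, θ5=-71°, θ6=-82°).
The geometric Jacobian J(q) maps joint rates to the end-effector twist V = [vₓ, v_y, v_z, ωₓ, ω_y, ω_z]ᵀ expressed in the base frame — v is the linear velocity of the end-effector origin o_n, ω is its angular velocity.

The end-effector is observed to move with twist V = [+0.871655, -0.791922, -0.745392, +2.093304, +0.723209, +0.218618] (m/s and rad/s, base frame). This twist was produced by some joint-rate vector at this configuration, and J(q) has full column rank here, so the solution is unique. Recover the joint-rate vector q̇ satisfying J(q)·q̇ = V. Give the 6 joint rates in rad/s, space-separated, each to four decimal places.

o_n = [0.5636, -0.8528, 0.7433]
J₁: ẑ×o_n = [0.8528, 0.5636, -0.0000], ω = ẑ
J2: z=[0.8660, 0.5000, 0.0000] o=[0.3100, -0.5369, 0.0000] → [0.3717, -0.6437, -0.4003, 0.8660, 0.5000, 0.0000]
J3: z=[0.2868, -0.4967, 0.8192] o=[0.4358, 0.2451, 0.4302] → [0.7438, 0.0149, -0.2514, 0.2868, -0.4967, 0.8192]
J4: z=[0.9283, 0.3555, -0.1094] o=[0.6772, -0.4324, 0.2767] → [0.1199, -0.4207, -0.3499, 0.9283, 0.3555, -0.1094]
J5: z=[0.9283, 0.3555, -0.1094] o=[0.8385, -0.8524, 0.2806] → [0.1645, -0.3995, 0.0974, 0.9283, 0.3555, -0.1094]
J6: z=[-0.3067, 0.8980, 0.3154] o=[1.0079, -0.8963, 0.5702] → [0.1418, -0.0870, 0.3856, -0.3067, 0.8980, 0.3154]
q̇ = J⁺·V = [0.5960, 0.9520, -0.1590, 0.9040, 0.4030, -0.3300]

0.5960 0.9520 -0.1590 0.9040 0.4030 -0.3300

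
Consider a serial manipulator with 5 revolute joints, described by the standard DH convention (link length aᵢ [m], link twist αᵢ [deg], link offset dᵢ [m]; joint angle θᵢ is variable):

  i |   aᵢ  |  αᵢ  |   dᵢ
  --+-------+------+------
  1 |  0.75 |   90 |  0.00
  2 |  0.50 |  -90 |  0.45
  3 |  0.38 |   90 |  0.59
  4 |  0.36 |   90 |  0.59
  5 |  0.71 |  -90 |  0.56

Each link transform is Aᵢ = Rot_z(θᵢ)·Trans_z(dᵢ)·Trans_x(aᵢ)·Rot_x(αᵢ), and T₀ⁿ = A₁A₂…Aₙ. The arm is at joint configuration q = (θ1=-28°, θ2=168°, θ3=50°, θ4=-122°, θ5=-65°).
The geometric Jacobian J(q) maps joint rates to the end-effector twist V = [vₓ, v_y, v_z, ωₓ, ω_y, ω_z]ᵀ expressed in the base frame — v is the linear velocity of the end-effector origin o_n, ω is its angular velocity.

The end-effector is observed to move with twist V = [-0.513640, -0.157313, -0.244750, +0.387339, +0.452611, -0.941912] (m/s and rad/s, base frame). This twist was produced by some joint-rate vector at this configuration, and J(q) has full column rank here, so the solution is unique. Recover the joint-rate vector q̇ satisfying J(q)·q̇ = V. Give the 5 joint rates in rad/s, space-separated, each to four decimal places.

o_n = [0.0976, -0.9084, -0.2838]
J₁: ẑ×o_n = [0.9084, 0.0976, -0.0000], ω = ẑ
J2: z=[-0.4695, -0.8829, 0.0000] o=[0.6622, -0.3521, 0.0000] → [0.2506, -0.1333, -0.2374, -0.4695, -0.8829, 0.0000]
J3: z=[-0.1836, 0.0976, -0.9781] o=[0.0191, -0.5198, 0.1040] → [-0.4179, -0.1479, 0.0637, -0.1836, 0.0976, -0.9781]
J4: z=[-0.9634, -0.2158, 0.1593] o=[-0.1635, -0.0930, -0.4224] → [0.1000, 0.1750, 0.8418, -0.9634, -0.2158, 0.1593]
J5: z=[0.0685, -0.7722, -0.6317] o=[-0.6385, -0.4355, -0.0553] → [-0.1222, -0.4493, 0.5360, 0.0685, -0.7722, -0.6317]
q̇ = J⁺·V = [-0.0430, -0.2940, 0.8640, -0.4250, -0.0220]

-0.0430 -0.2940 0.8640 -0.4250 -0.0220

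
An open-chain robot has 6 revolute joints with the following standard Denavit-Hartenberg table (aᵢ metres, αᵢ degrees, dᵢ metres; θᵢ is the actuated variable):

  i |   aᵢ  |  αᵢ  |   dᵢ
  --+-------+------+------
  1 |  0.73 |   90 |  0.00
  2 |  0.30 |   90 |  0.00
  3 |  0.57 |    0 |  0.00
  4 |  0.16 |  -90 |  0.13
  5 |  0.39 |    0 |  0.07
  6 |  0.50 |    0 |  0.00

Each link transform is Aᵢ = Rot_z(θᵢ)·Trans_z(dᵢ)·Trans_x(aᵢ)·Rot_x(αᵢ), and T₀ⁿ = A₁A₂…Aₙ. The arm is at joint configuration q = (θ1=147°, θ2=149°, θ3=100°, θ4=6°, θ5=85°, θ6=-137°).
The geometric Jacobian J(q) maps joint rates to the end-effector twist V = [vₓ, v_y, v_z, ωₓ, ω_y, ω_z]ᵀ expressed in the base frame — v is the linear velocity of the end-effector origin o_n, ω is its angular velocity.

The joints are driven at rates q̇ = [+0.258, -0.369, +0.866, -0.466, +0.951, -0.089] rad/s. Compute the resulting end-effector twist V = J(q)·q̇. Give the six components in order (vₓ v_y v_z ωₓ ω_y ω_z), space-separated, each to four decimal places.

o_n = [-0.1161, 1.2969, 0.1138]
J₁: ẑ×o_n = [-1.2969, -0.1161, 0.0000], ω = ẑ
J2: z=[0.5446, 0.8387, 0.0000] o=[-0.6122, 0.3976, 0.0000] → [0.0954, -0.0620, 0.0737, 0.5446, 0.8387, 0.0000]
J3: z=[-0.4319, 0.2805, 0.8572] o=[-0.3966, 0.2575, 0.1545] → [-0.9023, 0.2228, -0.5276, -0.4319, 0.2805, 0.8572]
J4: z=[-0.4319, 0.2805, 0.8572] o=[-0.1620, 0.7745, 0.1035] → [-0.4449, 0.0438, -0.2385, -0.4319, 0.2805, 0.8572]
J5: z=[-0.8412, 0.2176, -0.4951] o=[-0.1661, 0.9606, 0.1923] → [0.1494, -0.0908, -0.2938, -0.8412, 0.2176, -0.4951]
J6: z=[-0.8412, 0.2176, -0.4951] o=[-0.0461, 0.8986, -0.1803] → [0.2612, 0.2820, -0.3198, -0.8412, 0.2176, -0.4951]
V = J·q̇ = [-0.8250, 0.0541, -0.6239, -1.0988, -0.0097, 0.1741]

-0.8250 0.0541 -0.6239 -1.0988 -0.0097 0.1741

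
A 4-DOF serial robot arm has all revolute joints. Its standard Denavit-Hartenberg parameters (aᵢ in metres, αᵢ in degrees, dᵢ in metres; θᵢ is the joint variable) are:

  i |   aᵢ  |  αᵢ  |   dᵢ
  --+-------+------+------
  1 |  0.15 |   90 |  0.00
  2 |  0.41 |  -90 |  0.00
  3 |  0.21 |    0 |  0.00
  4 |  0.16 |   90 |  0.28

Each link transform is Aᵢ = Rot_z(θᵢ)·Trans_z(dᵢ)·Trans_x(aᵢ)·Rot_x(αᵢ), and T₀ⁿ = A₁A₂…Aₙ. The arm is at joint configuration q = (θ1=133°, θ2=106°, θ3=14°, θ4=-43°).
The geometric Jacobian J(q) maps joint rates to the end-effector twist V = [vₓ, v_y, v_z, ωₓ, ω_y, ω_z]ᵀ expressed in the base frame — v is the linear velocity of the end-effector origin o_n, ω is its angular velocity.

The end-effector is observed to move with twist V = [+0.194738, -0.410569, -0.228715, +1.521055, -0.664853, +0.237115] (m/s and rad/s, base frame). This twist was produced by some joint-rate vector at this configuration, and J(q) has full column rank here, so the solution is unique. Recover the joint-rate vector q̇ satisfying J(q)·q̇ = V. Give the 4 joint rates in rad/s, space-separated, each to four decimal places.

0.6740 0.6590 0.6680 0.9170

o_n = [0.2425, -0.2208, 0.6473]
J₁: ẑ×o_n = [0.2208, 0.2425, -0.0000], ω = ẑ
J2: z=[0.7314, 0.6820, 0.0000] o=[-0.1023, 0.1097, 0.0000] → [0.4415, -0.4734, -0.4769, 0.7314, 0.6820, 0.0000]
J3: z=[0.6556, -0.7030, -0.2756] o=[-0.0252, 0.0271, 0.3941] → [-0.2463, -0.2398, 0.0257, 0.6556, -0.7030, -0.2756]
J4: z=[0.6556, -0.7030, -0.2756] o=[-0.0241, -0.0487, 0.5900] → [-0.0878, -0.1111, 0.0746, 0.6556, -0.7030, -0.2756]
q̇ = J⁺·V = [0.6740, 0.6590, 0.6680, 0.9170]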